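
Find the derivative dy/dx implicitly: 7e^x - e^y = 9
Apply d/dx to both sides, remembering that y depends on x. Each occurrence of y therefore brings in a y' = dy/dx via the chain rule.

With F(x, y) equal to the left-hand side minus the right, differentiate F term by term:
  d/dx[7e^(x)] = 7e^(x)
  d/dx[-e^(y)] = -y'·e^(y)
  d/dx[-9] = 0
Adding these up, d/dx[F] = 0 becomes
  (7e^(x)) + (-e^(y))·y' = 0,
so isolating y',
  dy/dx = -(7e^(x))/(-e^(y)) = 7e^(x - y)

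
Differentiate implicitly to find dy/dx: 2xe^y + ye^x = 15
Differentiate both sides with respect to x, treating y as y(x). By the chain rule, any term containing y contributes a factor of y' = dy/dx when we differentiate it.

Move every term to one side and write the relation as F(x, y) = 0. Term by term,
  d/dx[2x·e^(y)] = 2x·y'·e^(y) + 2e^(y)
  d/dx[y·e^(x)] = y·e^(x) + y'·e^(x)
  d/dx[-15] = 0

The pieces without y' make up ∂F/∂x and the coefficient of y' is ∂F/∂y:
  ∂F/∂x = y·e^(x) + 2e^(y),
  ∂F/∂y = 2x·e^(y) + e^(x).

Since d/dx[F] = ∂F/∂x + (∂F/∂y)·y' = 0, solve for y':
  (∂F/∂y)·y' = -∂F/∂x
  dy/dx = -(∂F/∂x)/(∂F/∂y) = -(y·e^(x) + 2e^(y))/(2x·e^(y) + e^(x)) = (-y·e^(x) - 2e^(y))/(2x·e^(y) + e^(x))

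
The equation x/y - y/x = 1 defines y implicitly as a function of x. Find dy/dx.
Take d/dx of both sides. Since y is implicitly a function of x, the chain rule attaches a y' = dy/dx factor whenever we differentiate through y.

Set F(x, y) = (left side) − (right side), so the curve is F = 0. Differentiating each term of F:
  d/dx[x/y] = -x·y'/y^2 + 1/y
  d/dx[-y/x] = -y'/x + y/x^2
  d/dx[-1] = 0

Collecting, the y'-free part is the partial derivative in x and the y' coefficient is the partial derivative in y:
  ∂F/∂x = 1/y + y/x^2
  ∂F/∂y = -x/y^2 - 1/x

so d/dx[F(x, y(x))] = ∂F/∂x + (∂F/∂y)·y' = 0. Rearranging,
  dy/dx = -(∂F/∂x)/(∂F/∂y) = -(1/y + y/x^2)/(-x/y^2 - 1/x)
        = -((x^2 + y^2)/(x^2y))/(-(x^2 + y^2)/(xy^2)) = y/x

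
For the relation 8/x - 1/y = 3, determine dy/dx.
Differentiate the relation implicitly: treat y = y(x) and apply the chain rule, so every y-derivative picks up a y' = dy/dx factor.

With everything moved to the left-hand side, differentiate term by term:
  d/dx[-1/y] = y'/y^2
  d/dx[8/x] = -8/x^2
  d/dx[-3] = 0

Separating the contributions that come from x directly and those that come through y:
  without y':      -8/x^2
  multiplying y':  y^(-2)

so (-8/x^2) + (y^(-2))·y' = 0, and therefore
  dy/dx = -(-8/x^2)/(y^(-2)) = 8y^2/x^2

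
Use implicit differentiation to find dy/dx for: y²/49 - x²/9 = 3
Take d/dx of both sides. Since y is implicitly a function of x, the chain rule attaches a y' = dy/dx factor whenever we differentiate through y.

Set F(x, y) = (left side) − (right side), so the curve is F = 0. Differentiating each term of F:
  d/dx[-x^2/9] = -2x/9
  d/dx[y^2/49] = 2y·y'/49
  d/dx[-3] = 0

Collecting, the y'-free part is the partial derivative in x and the y' coefficient is the partial derivative in y:
  ∂F/∂x = -2x/9
  ∂F/∂y = 2y/49

so d/dx[F(x, y(x))] = ∂F/∂x + (∂F/∂y)·y' = 0. Rearranging,
  dy/dx = -(∂F/∂x)/(∂F/∂y) = -(-2x/9)/(2y/49) = 49x/(9y)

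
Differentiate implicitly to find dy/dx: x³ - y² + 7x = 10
Apply d/dx to both sides, remembering that y depends on x. Each occurrence of y therefore brings in a y' = dy/dx via the chain rule.

With F(x, y) equal to the left-hand side minus the right, differentiate F term by term:
  d/dx[x^3] = 3x^2
  d/dx[7x] = 7
  d/dx[-y^2] = -2y·y'
  d/dx[-10] = 0
Adding these up, d/dx[F] = 0 becomes
  (3x^2 + 7) + (-2y)·y' = 0,
so isolating y',
  dy/dx = -(3x^2 + 7)/(-2y) = (3x^2 + 7)/(2y)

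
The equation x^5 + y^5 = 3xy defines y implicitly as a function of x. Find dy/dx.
Take d/dx of both sides. Since y is implicitly a function of x, the chain rule attaches a y' = dy/dx factor whenever we differentiate through y.

Set F(x, y) = (left side) − (right side), so the curve is F = 0. Differentiating each term of F:
  d/dx[x^5] = 5x^4
  d/dx[-3xy] = -3x·y' - 3y
  d/dx[y^5] = 5y^4·y'

Collecting, the y'-free part is the partial derivative in x and the y' coefficient is the partial derivative in y:
  ∂F/∂x = 5x^4 - 3y
  ∂F/∂y = -3x + 5y^4

so d/dx[F(x, y(x))] = ∂F/∂x + (∂F/∂y)·y' = 0. Rearranging,
  dy/dx = -(∂F/∂x)/(∂F/∂y) = -(5x^4 - 3y)/(-3x + 5y^4) = (5x^4 - 3y)/(3x - 5y^4)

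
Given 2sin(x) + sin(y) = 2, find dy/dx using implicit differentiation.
Apply d/dx to both sides, remembering that y depends on x. Each occurrence of y therefore brings in a y' = dy/dx via the chain rule.

With F(x, y) equal to the left-hand side minus the right, differentiate F term by term:
  d/dx[2sin(x)] = 2cos(x)
  d/dx[sin(y)] = y'·cos(y)
  d/dx[-2] = 0
Adding these up, d/dx[F] = 0 becomes
  (2cos(x)) + (cos(y))·y' = 0,
so isolating y',
  dy/dx = -(2cos(x))/(cos(y)) = -2cos(x)/cos(y)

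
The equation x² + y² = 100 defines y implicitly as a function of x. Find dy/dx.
Apply d/dx to both sides, remembering that y depends on x. Each occurrence of y therefore brings in a y' = dy/dx via the chain rule.

With F(x, y) equal to the left-hand side minus the right, differentiate F term by term:
  d/dx[x^2] = 2x
  d/dx[y^2] = 2y·y'
  d/dx[-100] = 0
Adding these up, d/dx[F] = 0 becomes
  (2x) + (2y)·y' = 0,
so isolating y',
  dy/dx = -(2x)/(2y) = -x/y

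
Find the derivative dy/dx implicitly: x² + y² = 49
Differentiate both sides with respect to x, treating y as y(x). By the chain rule, any term containing y contributes a factor of y' = dy/dx when we differentiate it.

Move every term to one side and write the relation as F(x, y) = 0. Term by term,
  d/dx[x^2] = 2x
  d/dx[y^2] = 2y·y'
  d/dx[-49] = 0

The pieces without y' make up ∂F/∂x and the coefficient of y' is ∂F/∂y:
  ∂F/∂x = 2x,
  ∂F/∂y = 2y.

Since d/dx[F] = ∂F/∂x + (∂F/∂y)·y' = 0, solve for y':
  (∂F/∂y)·y' = -∂F/∂x
  dy/dx = -(∂F/∂x)/(∂F/∂y) = -(2x)/(2y) = -x/y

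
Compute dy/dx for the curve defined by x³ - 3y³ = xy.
Differentiate both sides with respect to x, treating y as y(x). By the chain rule, any term containing y contributes a factor of y' = dy/dx when we differentiate it.

Move every term to one side and write the relation as F(x, y) = 0. Term by term,
  d/dx[x^3] = 3x^2
  d/dx[-xy] = -x·y' - y
  d/dx[-3y^3] = -9y^2·y'

The pieces without y' make up ∂F/∂x and the coefficient of y' is ∂F/∂y:
  ∂F/∂x = 3x^2 - y,
  ∂F/∂y = -x - 9y^2.

Since d/dx[F] = ∂F/∂x + (∂F/∂y)·y' = 0, solve for y':
  (∂F/∂y)·y' = -∂F/∂x
  dy/dx = -(∂F/∂x)/(∂F/∂y) = -(3x^2 - y)/(-x - 9y^2) = (3x^2 - y)/(x + 9y^2)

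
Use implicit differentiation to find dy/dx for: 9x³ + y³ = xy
Take d/dx of both sides. Since y is implicitly a function of x, the chain rule attaches a y' = dy/dx factor whenever we differentiate through y.

Set F(x, y) = (left side) − (right side), so the curve is F = 0. Differentiating each term of F:
  d/dx[9x^3] = 27x^2
  d/dx[-xy] = -x·y' - y
  d/dx[y^3] = 3y^2·y'

Collecting, the y'-free part is the partial derivative in x and the y' coefficient is the partial derivative in y:
  ∂F/∂x = 27x^2 - y
  ∂F/∂y = -x + 3y^2

so d/dx[F(x, y(x))] = ∂F/∂x + (∂F/∂y)·y' = 0. Rearranging,
  dy/dx = -(∂F/∂x)/(∂F/∂y) = -(27x^2 - y)/(-x + 3y^2) = (27x^2 - y)/(x - 3y^2)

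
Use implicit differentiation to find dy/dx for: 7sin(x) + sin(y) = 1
Apply d/dx to both sides, remembering that y depends on x. Each occurrence of y therefore brings in a y' = dy/dx via the chain rule.

With F(x, y) equal to the left-hand side minus the right, differentiate F term by term:
  d/dx[7sin(x)] = 7cos(x)
  d/dx[sin(y)] = y'·cos(y)
  d/dx[-1] = 0
Adding these up, d/dx[F] = 0 becomes
  (7cos(x)) + (cos(y))·y' = 0,
so isolating y',
  dy/dx = -(7cos(x))/(cos(y)) = -7cos(x)/cos(y)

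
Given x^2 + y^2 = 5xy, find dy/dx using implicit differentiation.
Differentiate the relation implicitly: treat y = y(x) and apply the chain rule, so every y-derivative picks up a y' = dy/dx factor.

With everything moved to the left-hand side, differentiate term by term:
  d/dx[x^2] = 2x
  d/dx[-5xy] = -5x·y' - 5y
  d/dx[y^2] = 2y·y'

Separating the contributions that come from x directly and those that come through y:
  without y':      2x - 5y
  multiplying y':  -5x + 2y

so (2x - 5y) + (-5x + 2y)·y' = 0, and therefore
  dy/dx = -(2x - 5y)/(-5x + 2y) = (2x - 5y)/(5x - 2y)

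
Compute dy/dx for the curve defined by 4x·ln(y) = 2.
Differentiate the relation implicitly: treat y = y(x) and apply the chain rule, so every y-derivative picks up a y' = dy/dx factor.

With everything moved to the left-hand side, differentiate term by term:
  d/dx[4x·ln(y)] = 4x·y'/y + 4ln(y)
  d/dx[-2] = 0

Separating the contributions that come from x directly and those that come through y:
  without y':      4ln(y)
  multiplying y':  4x/y

so (4ln(y)) + (4x/y)·y' = 0, and therefore
  dy/dx = -(4ln(y))/(4x/y) = -y·ln(y)/x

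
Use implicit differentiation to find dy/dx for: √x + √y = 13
Take d/dx of both sides. Since y is implicitly a function of x, the chain rule attaches a y' = dy/dx factor whenever we differentiate through y.

Set F(x, y) = (left side) − (right side), so the curve is F = 0. Differentiating each term of F:
  d/dx[√(x)] = 1/(2√(x))
  d/dx[√(y)] = y'/(2√(y))
  d/dx[-13] = 0

Collecting, the y'-free part is the partial derivative in x and the y' coefficient is the partial derivative in y:
  ∂F/∂x = 1/(2√(x))
  ∂F/∂y = 1/(2√(y))

so d/dx[F(x, y(x))] = ∂F/∂x + (∂F/∂y)·y' = 0. Rearranging,
  dy/dx = -(∂F/∂x)/(∂F/∂y) = -(1/(2√(x)))/(1/(2√(y))) = -√(y)/√(x)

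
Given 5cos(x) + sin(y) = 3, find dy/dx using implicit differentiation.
Differentiate the relation implicitly: treat y = y(x) and apply the chain rule, so every y-derivative picks up a y' = dy/dx factor.

With everything moved to the left-hand side, differentiate term by term:
  d/dx[sin(y)] = y'·cos(y)
  d/dx[5cos(x)] = -5sin(x)
  d/dx[-3] = 0

Separating the contributions that come from x directly and those that come through y:
  without y':      -5sin(x)
  multiplying y':  cos(y)

so (-5sin(x)) + (cos(y))·y' = 0, and therefore
  dy/dx = -(-5sin(x))/(cos(y)) = 5sin(x)/cos(y)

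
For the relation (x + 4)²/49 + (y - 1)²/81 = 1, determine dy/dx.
Take d/dx of both sides. Since y is implicitly a function of x, the chain rule attaches a y' = dy/dx factor whenever we differentiate through y.

Set F(x, y) = (left side) − (right side), so the curve is F = 0. Differentiating each term of F:
  d/dx[(x + 4)^2/49] = 2x/49 + 8/49
  d/dx[(y - 1)^2/81] = 2·y'(y - 1)/81
  d/dx[-1] = 0

Collecting, the y'-free part is the partial derivative in x and the y' coefficient is the partial derivative in y:
  ∂F/∂x = 2x/49 + 8/49
  ∂F/∂y = 2y/81 - 2/81

so d/dx[F(x, y(x))] = ∂F/∂x + (∂F/∂y)·y' = 0. Rearranging,
  dy/dx = -(∂F/∂x)/(∂F/∂y) = -(2x/49 + 8/49)/(2y/81 - 2/81)
        = -(2(x + 4)/49)/(2(y - 1)/81) = 81(-x - 4)/(49(y - 1))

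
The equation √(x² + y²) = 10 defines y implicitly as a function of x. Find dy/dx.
Differentiate the relation implicitly: treat y = y(x) and apply the chain rule, so every y-derivative picks up a y' = dy/dx factor.

With everything moved to the left-hand side, differentiate term by term:
  d/dx[√(x^2 + y^2)] = (x + y·y')/√(x^2 + y^2)
  d/dx[-10] = 0

Separating the contributions that come from x directly and those that come through y:
  without y':      x/√(x^2 + y^2)
  multiplying y':  y/√(x^2 + y^2)

so (x/√(x^2 + y^2)) + (y/√(x^2 + y^2))·y' = 0, and therefore
  dy/dx = -(x/√(x^2 + y^2))/(y/√(x^2 + y^2)) = -x/y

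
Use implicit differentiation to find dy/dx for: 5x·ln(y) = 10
Apply d/dx to both sides, remembering that y depends on x. Each occurrence of y therefore brings in a y' = dy/dx via the chain rule.

With F(x, y) equal to the left-hand side minus the right, differentiate F term by term:
  d/dx[5x·ln(y)] = 5x·y'/y + 5ln(y)
  d/dx[-10] = 0
Adding these up, d/dx[F] = 0 becomes
  (5ln(y)) + (5x/y)·y' = 0,
so isolating y',
  dy/dx = -(5ln(y))/(5x/y) = -y·ln(y)/x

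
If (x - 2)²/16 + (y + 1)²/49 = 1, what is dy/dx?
Take d/dx of both sides. Since y is implicitly a function of x, the chain rule attaches a y' = dy/dx factor whenever we differentiate through y.

Set F(x, y) = (left side) − (right side), so the curve is F = 0. Differentiating each term of F:
  d/dx[(x - 2)^2/16] = x/8 - 1/4
  d/dx[(y + 1)^2/49] = 2·y'(y + 1)/49
  d/dx[-1] = 0

Collecting, the y'-free part is the partial derivative in x and the y' coefficient is the partial derivative in y:
  ∂F/∂x = x/8 - 1/4
  ∂F/∂y = 2y/49 + 2/49

so d/dx[F(x, y(x))] = ∂F/∂x + (∂F/∂y)·y' = 0. Rearranging,
  dy/dx = -(∂F/∂x)/(∂F/∂y) = -(x/8 - 1/4)/(2y/49 + 2/49)
        = -((x - 2)/8)/(2(y + 1)/49) = 49(2 - x)/(16(y + 1))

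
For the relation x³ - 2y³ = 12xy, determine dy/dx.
Take d/dx of both sides. Since y is implicitly a function of x, the chain rule attaches a y' = dy/dx factor whenever we differentiate through y.

Set F(x, y) = (left side) − (right side), so the curve is F = 0. Differentiating each term of F:
  d/dx[x^3] = 3x^2
  d/dx[-12xy] = -12x·y' - 12y
  d/dx[-2y^3] = -6y^2·y'

Collecting, the y'-free part is the partial derivative in x and the y' coefficient is the partial derivative in y:
  ∂F/∂x = 3x^2 - 12y
  ∂F/∂y = -12x - 6y^2

so d/dx[F(x, y(x))] = ∂F/∂x + (∂F/∂y)·y' = 0. Rearranging,
  dy/dx = -(∂F/∂x)/(∂F/∂y) = -(3x^2 - 12y)/(-12x - 6y^2) = (x^2 - 4y)/(2(2x + y^2))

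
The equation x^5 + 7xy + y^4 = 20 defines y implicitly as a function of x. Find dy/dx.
Differentiate the relation implicitly: treat y = y(x) and apply the chain rule, so every y-derivative picks up a y' = dy/dx factor.

With everything moved to the left-hand side, differentiate term by term:
  d/dx[x^5] = 5x^4
  d/dx[7xy] = 7x·y' + 7y
  d/dx[y^4] = 4y^3·y'
  d/dx[-20] = 0

Separating the contributions that come from x directly and those that come through y:
  without y':      5x^4 + 7y
  multiplying y':  7x + 4y^3

so (5x^4 + 7y) + (7x + 4y^3)·y' = 0, and therefore
  dy/dx = -(5x^4 + 7y)/(7x + 4y^3) = (-5x^4 - 7y)/(7x + 4y^3)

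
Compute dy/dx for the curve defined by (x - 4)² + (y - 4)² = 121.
Differentiate both sides with respect to x, treating y as y(x). By the chain rule, any term containing y contributes a factor of y' = dy/dx when we differentiate it.

Move every term to one side and write the relation as F(x, y) = 0. Term by term,
  d/dx[(x - 4)^2] = 2x - 8
  d/dx[(y - 4)^2] = 2·y'(y - 4)
  d/dx[-121] = 0

The pieces without y' make up ∂F/∂x and the coefficient of y' is ∂F/∂y:
  ∂F/∂x = 2x - 8,
  ∂F/∂y = 2y - 8.

Since d/dx[F] = ∂F/∂x + (∂F/∂y)·y' = 0, solve for y':
  (∂F/∂y)·y' = -∂F/∂x
  dy/dx = -(∂F/∂x)/(∂F/∂y) = -(2x - 8)/(2y - 8) = (4 - x)/(y - 4)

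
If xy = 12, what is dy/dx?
Take d/dx of both sides. Since y is implicitly a function of x, the chain rule attaches a y' = dy/dx factor whenever we differentiate through y.

Set F(x, y) = (left side) − (right side), so the curve is F = 0. Differentiating each term of F:
  d/dx[xy] = x·y' + y
  d/dx[-12] = 0

Collecting, the y'-free part is the partial derivative in x and the y' coefficient is the partial derivative in y:
  ∂F/∂x = y
  ∂F/∂y = x

so d/dx[F(x, y(x))] = ∂F/∂x + (∂F/∂y)·y' = 0. Rearranging,
  dy/dx = -(∂F/∂x)/(∂F/∂y) = -(y)/(x) = -y/x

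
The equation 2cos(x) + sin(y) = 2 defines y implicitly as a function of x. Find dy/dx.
Take d/dx of both sides. Since y is implicitly a function of x, the chain rule attaches a y' = dy/dx factor whenever we differentiate through y.

Set F(x, y) = (left side) − (right side), so the curve is F = 0. Differentiating each term of F:
  d/dx[sin(y)] = y'·cos(y)
  d/dx[2cos(x)] = -2sin(x)
  d/dx[-2] = 0

Collecting, the y'-free part is the partial derivative in x and the y' coefficient is the partial derivative in y:
  ∂F/∂x = -2sin(x)
  ∂F/∂y = cos(y)

so d/dx[F(x, y(x))] = ∂F/∂x + (∂F/∂y)·y' = 0. Rearranging,
  dy/dx = -(∂F/∂x)/(∂F/∂y) = -(-2sin(x))/(cos(y)) = 2sin(x)/cos(y)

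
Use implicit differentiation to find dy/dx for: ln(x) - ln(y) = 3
Differentiate the relation implicitly: treat y = y(x) and apply the chain rule, so every y-derivative picks up a y' = dy/dx factor.

With everything moved to the left-hand side, differentiate term by term:
  d/dx[ln(x)] = 1/x
  d/dx[-ln(y)] = -y'/y
  d/dx[-3] = 0

Separating the contributions that come from x directly and those that come through y:
  without y':      1/x
  multiplying y':  -1/y

so (1/x) + (-1/y)·y' = 0, and therefore
  dy/dx = -(1/x)/(-1/y) = y/x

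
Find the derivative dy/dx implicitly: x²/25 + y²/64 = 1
Differentiate the relation implicitly: treat y = y(x) and apply the chain rule, so every y-derivative picks up a y' = dy/dx factor.

With everything moved to the left-hand side, differentiate term by term:
  d/dx[x^2/25] = 2x/25
  d/dx[y^2/64] = y·y'/32
  d/dx[-1] = 0

Separating the contributions that come from x directly and those that come through y:
  without y':      2x/25
  multiplying y':  y/32

so (2x/25) + (y/32)·y' = 0, and therefore
  dy/dx = -(2x/25)/(y/32) = -64x/(25y)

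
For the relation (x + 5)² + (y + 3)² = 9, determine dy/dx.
Differentiate the relation implicitly: treat y = y(x) and apply the chain rule, so every y-derivative picks up a y' = dy/dx factor.

With everything moved to the left-hand side, differentiate term by term:
  d/dx[(x + 5)^2] = 2x + 10
  d/dx[(y + 3)^2] = 2·y'(y + 3)
  d/dx[-9] = 0

Separating the contributions that come from x directly and those that come through y:
  without y':      2x + 10
  multiplying y':  2y + 6

so (2x + 10) + (2y + 6)·y' = 0, and therefore
  dy/dx = -(2x + 10)/(2y + 6) = (-x - 5)/(y + 3)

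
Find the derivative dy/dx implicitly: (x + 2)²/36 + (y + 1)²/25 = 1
Differentiate both sides with respect to x, treating y as y(x). By the chain rule, any term containing y contributes a factor of y' = dy/dx when we differentiate it.

Move every term to one side and write the relation as F(x, y) = 0. Term by term,
  d/dx[(x + 2)^2/36] = x/18 + 1/9
  d/dx[(y + 1)^2/25] = 2·y'(y + 1)/25
  d/dx[-1] = 0

The pieces without y' make up ∂F/∂x and the coefficient of y' is ∂F/∂y:
  ∂F/∂x = x/18 + 1/9,
  ∂F/∂y = 2y/25 + 2/25.

Since d/dx[F] = ∂F/∂x + (∂F/∂y)·y' = 0, solve for y':
  (∂F/∂y)·y' = -∂F/∂x
  dy/dx = -(∂F/∂x)/(∂F/∂y) = -(x/18 + 1/9)/(2y/25 + 2/25)
        = -((x + 2)/18)/(2(y + 1)/25) = 25(-x - 2)/(36(y + 1))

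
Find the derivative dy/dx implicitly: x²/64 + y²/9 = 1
Apply d/dx to both sides, remembering that y depends on x. Each occurrence of y therefore brings in a y' = dy/dx via the chain rule.

With F(x, y) equal to the left-hand side minus the right, differentiate F term by term:
  d/dx[x^2/64] = x/32
  d/dx[y^2/9] = 2y·y'/9
  d/dx[-1] = 0
Adding these up, d/dx[F] = 0 becomes
  (x/32) + (2y/9)·y' = 0,
so isolating y',
  dy/dx = -(x/32)/(2y/9) = -9x/(64y)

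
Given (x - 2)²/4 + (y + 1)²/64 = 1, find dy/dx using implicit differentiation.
Apply d/dx to both sides, remembering that y depends on x. Each occurrence of y therefore brings in a y' = dy/dx via the chain rule.

With F(x, y) equal to the left-hand side minus the right, differentiate F term by term:
  d/dx[(x - 2)^2/4] = x/2 - 1
  d/dx[(y + 1)^2/64] = y'(y + 1)/32
  d/dx[-1] = 0
Adding these up, d/dx[F] = 0 becomes
  (x/2 - 1) + (y/32 + 1/32)·y' = 0,
so isolating y',
  dy/dx = -(x/2 - 1)/(y/32 + 1/32)
        = -((x - 2)/2)/((y + 1)/32) = 16(2 - x)/(y + 1)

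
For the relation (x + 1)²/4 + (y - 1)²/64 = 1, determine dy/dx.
Take d/dx of both sides. Since y is implicitly a function of x, the chain rule attaches a y' = dy/dx factor whenever we differentiate through y.

Set F(x, y) = (left side) − (right side), so the curve is F = 0. Differentiating each term of F:
  d/dx[(x + 1)^2/4] = x/2 + 1/2
  d/dx[(y - 1)^2/64] = y'(y - 1)/32
  d/dx[-1] = 0

Collecting, the y'-free part is the partial derivative in x and the y' coefficient is the partial derivative in y:
  ∂F/∂x = x/2 + 1/2
  ∂F/∂y = y/32 - 1/32

so d/dx[F(x, y(x))] = ∂F/∂x + (∂F/∂y)·y' = 0. Rearranging,
  dy/dx = -(∂F/∂x)/(∂F/∂y) = -(x/2 + 1/2)/(y/32 - 1/32)
        = -((x + 1)/2)/((y - 1)/32) = 16(-x - 1)/(y - 1)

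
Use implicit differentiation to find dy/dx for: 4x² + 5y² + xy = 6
Take d/dx of both sides. Since y is implicitly a function of x, the chain rule attaches a y' = dy/dx factor whenever we differentiate through y.

Set F(x, y) = (left side) − (right side), so the curve is F = 0. Differentiating each term of F:
  d/dx[4x^2] = 8x
  d/dx[xy] = x·y' + y
  d/dx[5y^2] = 10y·y'
  d/dx[-6] = 0

Collecting, the y'-free part is the partial derivative in x and the y' coefficient is the partial derivative in y:
  ∂F/∂x = 8x + y
  ∂F/∂y = x + 10y

so d/dx[F(x, y(x))] = ∂F/∂x + (∂F/∂y)·y' = 0. Rearranging,
  dy/dx = -(∂F/∂x)/(∂F/∂y) = -(8x + y)/(x + 10y) = (-8x - y)/(x + 10y)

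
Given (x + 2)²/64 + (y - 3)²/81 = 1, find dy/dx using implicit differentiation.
Take d/dx of both sides. Since y is implicitly a function of x, the chain rule attaches a y' = dy/dx factor whenever we differentiate through y.

Set F(x, y) = (left side) − (right side), so the curve is F = 0. Differentiating each term of F:
  d/dx[(x + 2)^2/64] = x/32 + 1/16
  d/dx[(y - 3)^2/81] = 2·y'(y - 3)/81
  d/dx[-1] = 0

Collecting, the y'-free part is the partial derivative in x and the y' coefficient is the partial derivative in y:
  ∂F/∂x = x/32 + 1/16
  ∂F/∂y = 2y/81 - 2/27

so d/dx[F(x, y(x))] = ∂F/∂x + (∂F/∂y)·y' = 0. Rearranging,
  dy/dx = -(∂F/∂x)/(∂F/∂y) = -(x/32 + 1/16)/(2y/81 - 2/27)
        = -((x + 2)/32)/(2(y - 3)/81) = 81(-x - 2)/(64(y - 3))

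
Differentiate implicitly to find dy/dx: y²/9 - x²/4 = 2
Apply d/dx to both sides, remembering that y depends on x. Each occurrence of y therefore brings in a y' = dy/dx via the chain rule.

With F(x, y) equal to the left-hand side minus the right, differentiate F term by term:
  d/dx[-x^2/4] = -x/2
  d/dx[y^2/9] = 2y·y'/9
  d/dx[-2] = 0
Adding these up, d/dx[F] = 0 becomes
  (-x/2) + (2y/9)·y' = 0,
so isolating y',
  dy/dx = -(-x/2)/(2y/9) = 9x/(4y)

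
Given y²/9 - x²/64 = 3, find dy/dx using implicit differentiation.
Differentiate both sides with respect to x, treating y as y(x). By the chain rule, any term containing y contributes a factor of y' = dy/dx when we differentiate it.

Move every term to one side and write the relation as F(x, y) = 0. Term by term,
  d/dx[-x^2/64] = -x/32
  d/dx[y^2/9] = 2y·y'/9
  d/dx[-3] = 0

The pieces without y' make up ∂F/∂x and the coefficient of y' is ∂F/∂y:
  ∂F/∂x = -x/32,
  ∂F/∂y = 2y/9.

Since d/dx[F] = ∂F/∂x + (∂F/∂y)·y' = 0, solve for y':
  (∂F/∂y)·y' = -∂F/∂x
  dy/dx = -(∂F/∂x)/(∂F/∂y) = -(-x/32)/(2y/9) = 9x/(64y)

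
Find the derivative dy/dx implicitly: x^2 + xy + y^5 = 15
Take d/dx of both sides. Since y is implicitly a function of x, the chain rule attaches a y' = dy/dx factor whenever we differentiate through y.

Set F(x, y) = (left side) − (right side), so the curve is F = 0. Differentiating each term of F:
  d/dx[x^2] = 2x
  d/dx[xy] = x·y' + y
  d/dx[y^5] = 5y^4·y'
  d/dx[-15] = 0

Collecting, the y'-free part is the partial derivative in x and the y' coefficient is the partial derivative in y:
  ∂F/∂x = 2x + y
  ∂F/∂y = x + 5y^4

so d/dx[F(x, y(x))] = ∂F/∂x + (∂F/∂y)·y' = 0. Rearranging,
  dy/dx = -(∂F/∂x)/(∂F/∂y) = -(2x + y)/(x + 5y^4) = (-2x - y)/(x + 5y^4)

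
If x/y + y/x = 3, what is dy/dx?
Apply d/dx to both sides, remembering that y depends on x. Each occurrence of y therefore brings in a y' = dy/dx via the chain rule.

With F(x, y) equal to the left-hand side minus the right, differentiate F term by term:
  d/dx[x/y] = -x·y'/y^2 + 1/y
  d/dx[y/x] = y'/x - y/x^2
  d/dx[-3] = 0
Adding these up, d/dx[F] = 0 becomes
  (1/y - y/x^2) + (-x/y^2 + 1/x)·y' = 0,
so isolating y',
  dy/dx = -(1/y - y/x^2)/(-x/y^2 + 1/x)
        = -((x - y)(x + y)/(x^2y))/(-(x - y)(x + y)/(xy^2)) = y/x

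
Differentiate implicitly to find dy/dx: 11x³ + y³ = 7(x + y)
Differentiate the relation implicitly: treat y = y(x) and apply the chain rule, so every y-derivative picks up a y' = dy/dx factor.

With everything moved to the left-hand side, differentiate term by term:
  d/dx[11x^3] = 33x^2
  d/dx[-7x] = -7
  d/dx[y^3] = 3y^2·y'
  d/dx[-7y] = -7·y'

Separating the contributions that come from x directly and those that come through y:
  without y':      33x^2 - 7
  multiplying y':  3y^2 - 7

so (33x^2 - 7) + (3y^2 - 7)·y' = 0, and therefore
  dy/dx = -(33x^2 - 7)/(3y^2 - 7) = (7 - 33x^2)/(3y^2 - 7)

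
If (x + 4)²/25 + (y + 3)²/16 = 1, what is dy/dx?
Take d/dx of both sides. Since y is implicitly a function of x, the chain rule attaches a y' = dy/dx factor whenever we differentiate through y.

Set F(x, y) = (left side) − (right side), so the curve is F = 0. Differentiating each term of F:
  d/dx[(x + 4)^2/25] = 2x/25 + 8/25
  d/dx[(y + 3)^2/16] = y'(y + 3)/8
  d/dx[-1] = 0

Collecting, the y'-free part is the partial derivative in x and the y' coefficient is the partial derivative in y:
  ∂F/∂x = 2x/25 + 8/25
  ∂F/∂y = y/8 + 3/8

so d/dx[F(x, y(x))] = ∂F/∂x + (∂F/∂y)·y' = 0. Rearranging,
  dy/dx = -(∂F/∂x)/(∂F/∂y) = -(2x/25 + 8/25)/(y/8 + 3/8)
        = -(2(x + 4)/25)/((y + 3)/8) = 16(-x - 4)/(25(y + 3))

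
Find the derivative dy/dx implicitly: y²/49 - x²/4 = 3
Differentiate the relation implicitly: treat y = y(x) and apply the chain rule, so every y-derivative picks up a y' = dy/dx factor.

With everything moved to the left-hand side, differentiate term by term:
  d/dx[-x^2/4] = -x/2
  d/dx[y^2/49] = 2y·y'/49
  d/dx[-3] = 0

Separating the contributions that come from x directly and those that come through y:
  without y':      -x/2
  multiplying y':  2y/49

so (-x/2) + (2y/49)·y' = 0, and therefore
  dy/dx = -(-x/2)/(2y/49) = 49x/(4y)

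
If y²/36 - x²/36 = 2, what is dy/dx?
Apply d/dx to both sides, remembering that y depends on x. Each occurrence of y therefore brings in a y' = dy/dx via the chain rule.

With F(x, y) equal to the left-hand side minus the right, differentiate F term by term:
  d/dx[-x^2/36] = -x/18
  d/dx[y^2/36] = y·y'/18
  d/dx[-2] = 0
Adding these up, d/dx[F] = 0 becomes
  (-x/18) + (y/18)·y' = 0,
so isolating y',
  dy/dx = -(-x/18)/(y/18) = x/y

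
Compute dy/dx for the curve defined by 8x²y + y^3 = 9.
Differentiate the relation implicitly: treat y = y(x) and apply the chain rule, so every y-derivative picks up a y' = dy/dx factor.

With everything moved to the left-hand side, differentiate term by term:
  d/dx[8x^2y] = 8x^2·y' + 16xy
  d/dx[y^3] = 3y^2·y'
  d/dx[-9] = 0

Separating the contributions that come from x directly and those that come through y:
  without y':      16xy
  multiplying y':  8x^2 + 3y^2

so (16xy) + (8x^2 + 3y^2)·y' = 0, and therefore
  dy/dx = -(16xy)/(8x^2 + 3y^2) = -16xy/(8x^2 + 3y^2)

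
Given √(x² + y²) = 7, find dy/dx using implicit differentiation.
Differentiate the relation implicitly: treat y = y(x) and apply the chain rule, so every y-derivative picks up a y' = dy/dx factor.

With everything moved to the left-hand side, differentiate term by term:
  d/dx[√(x^2 + y^2)] = (x + y·y')/√(x^2 + y^2)
  d/dx[-7] = 0

Separating the contributions that come from x directly and those that come through y:
  without y':      x/√(x^2 + y^2)
  multiplying y':  y/√(x^2 + y^2)

so (x/√(x^2 + y^2)) + (y/√(x^2 + y^2))·y' = 0, and therefore
  dy/dx = -(x/√(x^2 + y^2))/(y/√(x^2 + y^2)) = -x/y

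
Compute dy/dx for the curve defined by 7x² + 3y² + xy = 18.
Differentiate the relation implicitly: treat y = y(x) and apply the chain rule, so every y-derivative picks up a y' = dy/dx factor.

With everything moved to the left-hand side, differentiate term by term:
  d/dx[7x^2] = 14x
  d/dx[xy] = x·y' + y
  d/dx[3y^2] = 6y·y'
  d/dx[-18] = 0

Separating the contributions that come from x directly and those that come through y:
  without y':      14x + y
  multiplying y':  x + 6y

so (14x + y) + (x + 6y)·y' = 0, and therefore
  dy/dx = -(14x + y)/(x + 6y) = (-14x - y)/(x + 6y)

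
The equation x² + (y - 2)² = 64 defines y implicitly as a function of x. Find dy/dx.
Take d/dx of both sides. Since y is implicitly a function of x, the chain rule attaches a y' = dy/dx factor whenever we differentiate through y.

Set F(x, y) = (left side) − (right side), so the curve is F = 0. Differentiating each term of F:
  d/dx[x^2] = 2x
  d/dx[(y - 2)^2] = 2·y'(y - 2)
  d/dx[-64] = 0

Collecting, the y'-free part is the partial derivative in x and the y' coefficient is the partial derivative in y:
  ∂F/∂x = 2x
  ∂F/∂y = 2y - 4

so d/dx[F(x, y(x))] = ∂F/∂x + (∂F/∂y)·y' = 0. Rearranging,
  dy/dx = -(∂F/∂x)/(∂F/∂y) = -(2x)/(2y - 4) = -x/(y - 2)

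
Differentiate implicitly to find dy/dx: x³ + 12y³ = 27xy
Take d/dx of both sides. Since y is implicitly a function of x, the chain rule attaches a y' = dy/dx factor whenever we differentiate through y.

Set F(x, y) = (left side) − (right side), so the curve is F = 0. Differentiating each term of F:
  d/dx[x^3] = 3x^2
  d/dx[-27xy] = -27x·y' - 27y
  d/dx[12y^3] = 36y^2·y'

Collecting, the y'-free part is the partial derivative in x and the y' coefficient is the partial derivative in y:
  ∂F/∂x = 3x^2 - 27y
  ∂F/∂y = -27x + 36y^2

so d/dx[F(x, y(x))] = ∂F/∂x + (∂F/∂y)·y' = 0. Rearranging,
  dy/dx = -(∂F/∂x)/(∂F/∂y) = -(3x^2 - 27y)/(-27x + 36y^2) = (x^2 - 9y)/(3(3x - 4y^2))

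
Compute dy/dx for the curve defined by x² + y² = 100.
Apply d/dx to both sides, remembering that y depends on x. Each occurrence of y therefore brings in a y' = dy/dx via the chain rule.

With F(x, y) equal to the left-hand side minus the right, differentiate F term by term:
  d/dx[x^2] = 2x
  d/dx[y^2] = 2y·y'
  d/dx[-100] = 0
Adding these up, d/dx[F] = 0 becomes
  (2x) + (2y)·y' = 0,
so isolating y',
  dy/dx = -(2x)/(2y) = -x/y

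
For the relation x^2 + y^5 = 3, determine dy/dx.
Differentiate both sides with respect to x, treating y as y(x). By the chain rule, any term containing y contributes a factor of y' = dy/dx when we differentiate it.

Move every term to one side and write the relation as F(x, y) = 0. Term by term,
  d/dx[x^2] = 2x
  d/dx[y^5] = 5y^4·y'
  d/dx[-3] = 0

The pieces without y' make up ∂F/∂x and the coefficient of y' is ∂F/∂y:
  ∂F/∂x = 2x,
  ∂F/∂y = 5y^4.

Since d/dx[F] = ∂F/∂x + (∂F/∂y)·y' = 0, solve for y':
  (∂F/∂y)·y' = -∂F/∂x
  dy/dx = -(∂F/∂x)/(∂F/∂y) = -(2x)/(5y^4) = -2x/(5y^4)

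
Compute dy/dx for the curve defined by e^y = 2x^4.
Differentiate both sides with respect to x, treating y as y(x). By the chain rule, any term containing y contributes a factor of y' = dy/dx when we differentiate it.

Move every term to one side and write the relation as F(x, y) = 0. Term by term,
  d/dx[-2x^4] = -8x^3
  d/dx[e^(y)] = y'·e^(y)

The pieces without y' make up ∂F/∂x and the coefficient of y' is ∂F/∂y:
  ∂F/∂x = -8x^3,
  ∂F/∂y = e^(y).

Since d/dx[F] = ∂F/∂x + (∂F/∂y)·y' = 0, solve for y':
  (∂F/∂y)·y' = -∂F/∂x
  dy/dx = -(∂F/∂x)/(∂F/∂y) = -(-8x^3)/(e^(y)) = 8x^3e^(-y)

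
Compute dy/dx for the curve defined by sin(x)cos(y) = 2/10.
Take d/dx of both sides. Since y is implicitly a function of x, the chain rule attaches a y' = dy/dx factor whenever we differentiate through y.

Set F(x, y) = (left side) − (right side), so the curve is F = 0. Differentiating each term of F:
  d/dx[sin(x)·cos(y)] = -y'·sin(x)·sin(y) + cos(x)·cos(y)
  d/dx[-1/5] = 0

Collecting, the y'-free part is the partial derivative in x and the y' coefficient is the partial derivative in y:
  ∂F/∂x = cos(x)·cos(y)
  ∂F/∂y = -sin(x)·sin(y)

so d/dx[F(x, y(x))] = ∂F/∂x + (∂F/∂y)·y' = 0. Rearranging,
  dy/dx = -(∂F/∂x)/(∂F/∂y) = -(cos(x)·cos(y))/(-sin(x)·sin(y)) = 1/(tan(x)·tan(y))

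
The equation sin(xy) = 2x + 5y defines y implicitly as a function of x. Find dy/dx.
Differentiate both sides with respect to x, treating y as y(x). By the chain rule, any term containing y contributes a factor of y' = dy/dx when we differentiate it.

Move every term to one side and write the relation as F(x, y) = 0. Term by term,
  d/dx[-2x] = -2
  d/dx[-5y] = -5·y'
  d/dx[sin(xy)] = (x·y' + y)·cos(xy)

The pieces without y' make up ∂F/∂x and the coefficient of y' is ∂F/∂y:
  ∂F/∂x = y·cos(xy) - 2,
  ∂F/∂y = x·cos(xy) - 5.

Since d/dx[F] = ∂F/∂x + (∂F/∂y)·y' = 0, solve for y':
  (∂F/∂y)·y' = -∂F/∂x
  dy/dx = -(∂F/∂x)/(∂F/∂y) = -(y·cos(xy) - 2)/(x·cos(xy) - 5) = (-y·cos(xy) + 2)/(x·cos(xy) - 5)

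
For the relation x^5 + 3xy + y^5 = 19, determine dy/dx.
Differentiate the relation implicitly: treat y = y(x) and apply the chain rule, so every y-derivative picks up a y' = dy/dx factor.

With everything moved to the left-hand side, differentiate term by term:
  d/dx[x^5] = 5x^4
  d/dx[3xy] = 3x·y' + 3y
  d/dx[y^5] = 5y^4·y'
  d/dx[-19] = 0

Separating the contributions that come from x directly and those that come through y:
  without y':      5x^4 + 3y
  multiplying y':  3x + 5y^4

so (5x^4 + 3y) + (3x + 5y^4)·y' = 0, and therefore
  dy/dx = -(5x^4 + 3y)/(3x + 5y^4) = (-5x^4 - 3y)/(3x + 5y^4)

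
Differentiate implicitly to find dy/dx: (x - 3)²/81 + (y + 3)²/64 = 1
Differentiate both sides with respect to x, treating y as y(x). By the chain rule, any term containing y contributes a factor of y' = dy/dx when we differentiate it.

Move every term to one side and write the relation as F(x, y) = 0. Term by term,
  d/dx[(x - 3)^2/81] = 2x/81 - 2/27
  d/dx[(y + 3)^2/64] = y'(y + 3)/32
  d/dx[-1] = 0

The pieces without y' make up ∂F/∂x and the coefficient of y' is ∂F/∂y:
  ∂F/∂x = 2x/81 - 2/27,
  ∂F/∂y = y/32 + 3/32.

Since d/dx[F] = ∂F/∂x + (∂F/∂y)·y' = 0, solve for y':
  (∂F/∂y)·y' = -∂F/∂x
  dy/dx = -(∂F/∂x)/(∂F/∂y) = -(2x/81 - 2/27)/(y/32 + 3/32)
        = -(2(x - 3)/81)/((y + 3)/32) = 64(3 - x)/(81(y + 3))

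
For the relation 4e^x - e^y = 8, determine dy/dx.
Take d/dx of both sides. Since y is implicitly a function of x, the chain rule attaches a y' = dy/dx factor whenever we differentiate through y.

Set F(x, y) = (left side) − (right side), so the curve is F = 0. Differentiating each term of F:
  d/dx[4e^(x)] = 4e^(x)
  d/dx[-e^(y)] = -y'·e^(y)
  d/dx[-8] = 0

Collecting, the y'-free part is the partial derivative in x and the y' coefficient is the partial derivative in y:
  ∂F/∂x = 4e^(x)
  ∂F/∂y = -e^(y)

so d/dx[F(x, y(x))] = ∂F/∂x + (∂F/∂y)·y' = 0. Rearranging,
  dy/dx = -(∂F/∂x)/(∂F/∂y) = -(4e^(x))/(-e^(y)) = 4e^(x - y)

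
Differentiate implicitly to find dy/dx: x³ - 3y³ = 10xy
Take d/dx of both sides. Since y is implicitly a function of x, the chain rule attaches a y' = dy/dx factor whenever we differentiate through y.

Set F(x, y) = (left side) − (right side), so the curve is F = 0. Differentiating each term of F:
  d/dx[x^3] = 3x^2
  d/dx[-10xy] = -10x·y' - 10y
  d/dx[-3y^3] = -9y^2·y'

Collecting, the y'-free part is the partial derivative in x and the y' coefficient is the partial derivative in y:
  ∂F/∂x = 3x^2 - 10y
  ∂F/∂y = -10x - 9y^2

so d/dx[F(x, y(x))] = ∂F/∂x + (∂F/∂y)·y' = 0. Rearranging,
  dy/dx = -(∂F/∂x)/(∂F/∂y) = -(3x^2 - 10y)/(-10x - 9y^2) = (3x^2 - 10y)/(10x + 9y^2)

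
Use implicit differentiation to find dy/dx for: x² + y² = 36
Differentiate the relation implicitly: treat y = y(x) and apply the chain rule, so every y-derivative picks up a y' = dy/dx factor.

With everything moved to the left-hand side, differentiate term by term:
  d/dx[x^2] = 2x
  d/dx[y^2] = 2y·y'
  d/dx[-36] = 0

Separating the contributions that come from x directly and those that come through y:
  without y':      2x
  multiplying y':  2y

so (2x) + (2y)·y' = 0, and therefore
  dy/dx = -(2x)/(2y) = -x/y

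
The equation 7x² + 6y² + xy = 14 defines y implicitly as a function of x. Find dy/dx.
Apply d/dx to both sides, remembering that y depends on x. Each occurrence of y therefore brings in a y' = dy/dx via the chain rule.

With F(x, y) equal to the left-hand side minus the right, differentiate F term by term:
  d/dx[7x^2] = 14x
  d/dx[xy] = x·y' + y
  d/dx[6y^2] = 12y·y'
  d/dx[-14] = 0
Adding these up, d/dx[F] = 0 becomes
  (14x + y) + (x + 12y)·y' = 0,
so isolating y',
  dy/dx = -(14x + y)/(x + 12y) = (-14x - y)/(x + 12y)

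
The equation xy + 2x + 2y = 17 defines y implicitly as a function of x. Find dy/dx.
Differentiate the relation implicitly: treat y = y(x) and apply the chain rule, so every y-derivative picks up a y' = dy/dx factor.

With everything moved to the left-hand side, differentiate term by term:
  d/dx[xy] = x·y' + y
  d/dx[2x] = 2
  d/dx[2y] = 2·y'
  d/dx[-17] = 0

Separating the contributions that come from x directly and those that come through y:
  without y':      y + 2
  multiplying y':  x + 2

so (y + 2) + (x + 2)·y' = 0, and therefore
  dy/dx = -(y + 2)/(x + 2) = (-y - 2)/(x + 2)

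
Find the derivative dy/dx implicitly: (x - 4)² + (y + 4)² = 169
Differentiate both sides with respect to x, treating y as y(x). By the chain rule, any term containing y contributes a factor of y' = dy/dx when we differentiate it.

Move every term to one side and write the relation as F(x, y) = 0. Term by term,
  d/dx[(x - 4)^2] = 2x - 8
  d/dx[(y + 4)^2] = 2·y'(y + 4)
  d/dx[-169] = 0

The pieces without y' make up ∂F/∂x and the coefficient of y' is ∂F/∂y:
  ∂F/∂x = 2x - 8,
  ∂F/∂y = 2y + 8.

Since d/dx[F] = ∂F/∂x + (∂F/∂y)·y' = 0, solve for y':
  (∂F/∂y)·y' = -∂F/∂x
  dy/dx = -(∂F/∂x)/(∂F/∂y) = -(2x - 8)/(2y + 8) = (4 - x)/(y + 4)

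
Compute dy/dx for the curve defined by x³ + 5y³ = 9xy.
Differentiate both sides with respect to x, treating y as y(x). By the chain rule, any term containing y contributes a factor of y' = dy/dx when we differentiate it.

Move every term to one side and write the relation as F(x, y) = 0. Term by term,
  d/dx[x^3] = 3x^2
  d/dx[-9xy] = -9x·y' - 9y
  d/dx[5y^3] = 15y^2·y'

The pieces without y' make up ∂F/∂x and the coefficient of y' is ∂F/∂y:
  ∂F/∂x = 3x^2 - 9y,
  ∂F/∂y = -9x + 15y^2.

Since d/dx[F] = ∂F/∂x + (∂F/∂y)·y' = 0, solve for y':
  (∂F/∂y)·y' = -∂F/∂x
  dy/dx = -(∂F/∂x)/(∂F/∂y) = -(3x^2 - 9y)/(-9x + 15y^2) = (x^2 - 3y)/(3x - 5y^2)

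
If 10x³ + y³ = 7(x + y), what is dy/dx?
Differentiate both sides with respect to x, treating y as y(x). By the chain rule, any term containing y contributes a factor of y' = dy/dx when we differentiate it.

Move every term to one side and write the relation as F(x, y) = 0. Term by term,
  d/dx[10x^3] = 30x^2
  d/dx[-7x] = -7
  d/dx[y^3] = 3y^2·y'
  d/dx[-7y] = -7·y'

The pieces without y' make up ∂F/∂x and the coefficient of y' is ∂F/∂y:
  ∂F/∂x = 30x^2 - 7,
  ∂F/∂y = 3y^2 - 7.

Since d/dx[F] = ∂F/∂x + (∂F/∂y)·y' = 0, solve for y':
  (∂F/∂y)·y' = -∂F/∂x
  dy/dx = -(∂F/∂x)/(∂F/∂y) = -(30x^2 - 7)/(3y^2 - 7) = (7 - 30x^2)/(3y^2 - 7)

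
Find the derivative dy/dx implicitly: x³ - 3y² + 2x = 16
Take d/dx of both sides. Since y is implicitly a function of x, the chain rule attaches a y' = dy/dx factor whenever we differentiate through y.

Set F(x, y) = (left side) − (right side), so the curve is F = 0. Differentiating each term of F:
  d/dx[x^3] = 3x^2
  d/dx[2x] = 2
  d/dx[-3y^2] = -6y·y'
  d/dx[-16] = 0

Collecting, the y'-free part is the partial derivative in x and the y' coefficient is the partial derivative in y:
  ∂F/∂x = 3x^2 + 2
  ∂F/∂y = -6y

so d/dx[F(x, y(x))] = ∂F/∂x + (∂F/∂y)·y' = 0. Rearranging,
  dy/dx = -(∂F/∂x)/(∂F/∂y) = -(3x^2 + 2)/(-6y) = (3x^2 + 2)/(6y)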